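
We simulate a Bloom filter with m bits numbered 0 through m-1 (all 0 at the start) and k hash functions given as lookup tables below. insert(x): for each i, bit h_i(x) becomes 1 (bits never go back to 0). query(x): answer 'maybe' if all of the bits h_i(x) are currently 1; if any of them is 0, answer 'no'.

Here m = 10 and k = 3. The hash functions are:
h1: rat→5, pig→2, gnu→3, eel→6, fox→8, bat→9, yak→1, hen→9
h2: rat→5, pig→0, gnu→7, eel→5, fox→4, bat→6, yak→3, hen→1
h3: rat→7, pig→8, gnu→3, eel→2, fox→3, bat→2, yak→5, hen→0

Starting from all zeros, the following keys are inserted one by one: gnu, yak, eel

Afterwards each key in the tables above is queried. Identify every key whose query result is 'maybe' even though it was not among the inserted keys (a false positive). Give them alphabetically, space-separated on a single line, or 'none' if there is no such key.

Start: bits=0000000000
After insert 'gnu': sets bits 3 7 -> bits=0001000100
After insert 'yak': sets bits 1 3 5 -> bits=0101010100
After insert 'eel': sets bits 2 5 6 -> bits=0111011100
Not inserted: bat fox hen pig rat — query each against bits=0111011100:
query bat: checks bit2=1, bit6=1, bit9=0 (has a 0) -> no => not a false positive
query fox: checks bit3=1, bit4=0, bit8=0 (has a 0) -> no => not a false positive
query hen: checks bit0=0, bit1=1, bit9=0 (has a 0) -> no => not a false positive
query pig: checks bit0=0, bit2=1, bit8=0 (has a 0) -> no => not a false positive
query rat: checks bit5=1, bit7=1 (all 1) -> maybe => FALSE POSITIVE
False positives (alphabetical): rat

Answer: rat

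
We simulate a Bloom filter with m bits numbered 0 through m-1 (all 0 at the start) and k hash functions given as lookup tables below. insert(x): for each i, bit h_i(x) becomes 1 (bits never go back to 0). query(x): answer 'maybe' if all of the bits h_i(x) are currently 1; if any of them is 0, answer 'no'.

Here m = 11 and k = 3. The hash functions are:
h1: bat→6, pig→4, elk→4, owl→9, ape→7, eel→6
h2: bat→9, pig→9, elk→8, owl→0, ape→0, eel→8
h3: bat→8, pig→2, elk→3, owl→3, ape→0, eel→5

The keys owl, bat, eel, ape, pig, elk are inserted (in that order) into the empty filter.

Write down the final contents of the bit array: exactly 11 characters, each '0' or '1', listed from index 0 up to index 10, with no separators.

Start: bits=00000000000
After insert 'owl': sets bits 0 3 9 -> bits=10010000010
After insert 'bat': sets bits 6 8 9 -> bits=10010010110
After insert 'eel': sets bits 5 6 8 -> bits=10010110110
After insert 'ape': sets bits 0 7 -> bits=10010111110
After insert 'pig': sets bits 2 4 9 -> bits=10111111110
After insert 'elk': sets bits 3 4 8 -> bits=10111111110

Answer: 10111111110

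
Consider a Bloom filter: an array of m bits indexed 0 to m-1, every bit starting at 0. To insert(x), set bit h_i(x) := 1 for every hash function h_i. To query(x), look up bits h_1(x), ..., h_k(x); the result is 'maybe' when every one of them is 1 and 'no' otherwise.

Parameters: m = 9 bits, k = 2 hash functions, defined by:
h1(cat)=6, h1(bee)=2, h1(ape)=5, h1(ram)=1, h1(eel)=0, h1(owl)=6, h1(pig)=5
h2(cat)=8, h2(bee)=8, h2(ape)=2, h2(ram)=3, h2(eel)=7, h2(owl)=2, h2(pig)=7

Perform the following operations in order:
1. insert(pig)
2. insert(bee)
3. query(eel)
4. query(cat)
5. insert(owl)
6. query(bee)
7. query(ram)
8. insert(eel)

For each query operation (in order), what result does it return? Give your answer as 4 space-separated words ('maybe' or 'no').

Start: bits=000000000
Op 1: insert pig -> sets bits 5 7 -> bits=000001010
Op 2: insert bee -> sets bits 2 8 -> bits=001001011
Op 3: query eel -> checks bit0=0, bit7=1 (has a 0) -> no
Op 4: query cat -> checks bit6=0, bit8=1 (has a 0) -> no
Op 5: insert owl -> sets bits 2 6 -> bits=001001111
Op 6: query bee -> checks bit2=1, bit8=1 (all 1) -> maybe
Op 7: query ram -> checks bit1=0, bit3=0 (has a 0) -> no
Op 8: insert eel -> sets bits 0 7 -> bits=101001111
Query results in order: no no maybe no

Answer: no no maybe no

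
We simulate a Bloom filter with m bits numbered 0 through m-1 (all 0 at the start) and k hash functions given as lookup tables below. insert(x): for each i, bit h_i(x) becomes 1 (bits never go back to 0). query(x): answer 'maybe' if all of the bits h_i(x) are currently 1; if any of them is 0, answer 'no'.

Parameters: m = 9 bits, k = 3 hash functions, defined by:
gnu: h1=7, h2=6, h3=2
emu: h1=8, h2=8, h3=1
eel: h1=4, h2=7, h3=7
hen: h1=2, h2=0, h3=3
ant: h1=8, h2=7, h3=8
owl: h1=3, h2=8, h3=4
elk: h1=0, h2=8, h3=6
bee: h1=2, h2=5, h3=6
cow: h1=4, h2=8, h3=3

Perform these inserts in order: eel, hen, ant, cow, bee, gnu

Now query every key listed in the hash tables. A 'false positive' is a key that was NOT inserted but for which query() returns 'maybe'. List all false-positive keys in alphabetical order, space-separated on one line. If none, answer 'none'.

Start: bits=000000000
After insert 'eel': sets bits 4 7 -> bits=000010010
After insert 'hen': sets bits 0 2 3 -> bits=101110010
After insert 'ant': sets bits 7 8 -> bits=101110011
After insert 'cow': sets bits 3 4 8 -> bits=101110011
After insert 'bee': sets bits 2 5 6 -> bits=101111111
After insert 'gnu': sets bits 2 6 7 -> bits=101111111
Not inserted: elk emu owl — query each against bits=101111111:
query elk: checks bit0=1, bit6=1, bit8=1 (all 1) -> maybe => FALSE POSITIVE
query emu: checks bit1=0, bit8=1 (has a 0) -> no => not a false positive
query owl: checks bit3=1, bit4=1, bit8=1 (all 1) -> maybe => FALSE POSITIVE
False positives (alphabetical): elk owl

Answer: elk owl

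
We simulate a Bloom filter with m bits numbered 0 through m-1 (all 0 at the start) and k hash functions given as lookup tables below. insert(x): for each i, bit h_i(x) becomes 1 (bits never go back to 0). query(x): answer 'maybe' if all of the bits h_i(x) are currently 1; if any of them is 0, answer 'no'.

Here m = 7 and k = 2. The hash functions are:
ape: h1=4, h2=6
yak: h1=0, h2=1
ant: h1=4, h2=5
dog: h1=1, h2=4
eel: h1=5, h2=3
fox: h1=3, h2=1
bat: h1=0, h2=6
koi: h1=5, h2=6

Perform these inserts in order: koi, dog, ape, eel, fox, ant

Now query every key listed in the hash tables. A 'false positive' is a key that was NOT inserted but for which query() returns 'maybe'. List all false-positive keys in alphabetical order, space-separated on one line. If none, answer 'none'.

Start: bits=0000000
After insert 'koi': sets bits 5 6 -> bits=0000011
After insert 'dog': sets bits 1 4 -> bits=0100111
After insert 'ape': sets bits 4 6 -> bits=0100111
After insert 'eel': sets bits 3 5 -> bits=0101111
After insert 'fox': sets bits 1 3 -> bits=0101111
After insert 'ant': sets bits 4 5 -> bits=0101111
Not inserted: bat yak — query each against bits=0101111:
query bat: checks bit0=0, bit6=1 (has a 0) -> no => not a false positive
query yak: checks bit0=0, bit1=1 (has a 0) -> no => not a false positive
False positives (alphabetical): none

Answer: none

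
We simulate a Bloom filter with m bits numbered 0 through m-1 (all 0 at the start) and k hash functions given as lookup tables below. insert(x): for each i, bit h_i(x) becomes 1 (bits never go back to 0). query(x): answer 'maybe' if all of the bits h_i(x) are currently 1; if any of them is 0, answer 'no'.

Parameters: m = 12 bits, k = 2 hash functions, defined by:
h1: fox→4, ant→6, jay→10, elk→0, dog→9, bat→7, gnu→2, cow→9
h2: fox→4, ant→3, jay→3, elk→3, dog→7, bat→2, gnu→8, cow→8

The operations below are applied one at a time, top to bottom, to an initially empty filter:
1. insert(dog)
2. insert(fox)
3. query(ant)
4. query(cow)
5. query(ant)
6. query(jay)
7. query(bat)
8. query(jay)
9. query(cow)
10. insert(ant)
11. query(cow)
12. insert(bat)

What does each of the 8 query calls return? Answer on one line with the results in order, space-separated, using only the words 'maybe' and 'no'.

Answer: no no no no no no no no

Derivation:
Start: bits=000000000000
Op 1: insert dog -> sets bits 7 9 -> bits=000000010100
Op 2: insert fox -> sets bits 4 -> bits=000010010100
Op 3: query ant -> checks bit3=0, bit6=0 (has a 0) -> no
Op 4: query cow -> checks bit8=0, bit9=1 (has a 0) -> no
Op 5: query ant -> checks bit3=0, bit6=0 (has a 0) -> no
Op 6: query jay -> checks bit3=0, bit10=0 (has a 0) -> no
Op 7: query bat -> checks bit2=0, bit7=1 (has a 0) -> no
Op 8: query jay -> checks bit3=0, bit10=0 (has a 0) -> no
Op 9: query cow -> checks bit8=0, bit9=1 (has a 0) -> no
Op 10: insert ant -> sets bits 3 6 -> bits=000110110100
Op 11: query cow -> checks bit8=0, bit9=1 (has a 0) -> no
Op 12: insert bat -> sets bits 2 7 -> bits=001110110100
Query results in order: no no no no no no no no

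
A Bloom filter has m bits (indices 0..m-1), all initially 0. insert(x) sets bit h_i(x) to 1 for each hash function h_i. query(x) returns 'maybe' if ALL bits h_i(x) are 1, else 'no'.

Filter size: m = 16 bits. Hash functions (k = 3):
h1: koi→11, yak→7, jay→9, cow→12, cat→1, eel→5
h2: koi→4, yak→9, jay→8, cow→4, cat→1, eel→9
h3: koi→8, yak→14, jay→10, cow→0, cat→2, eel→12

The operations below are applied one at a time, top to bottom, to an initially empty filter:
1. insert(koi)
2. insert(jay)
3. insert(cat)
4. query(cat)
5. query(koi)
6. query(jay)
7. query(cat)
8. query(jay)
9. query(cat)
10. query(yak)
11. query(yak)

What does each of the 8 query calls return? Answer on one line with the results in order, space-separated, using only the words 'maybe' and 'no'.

Answer: maybe maybe maybe maybe maybe maybe no no

Derivation:
Start: bits=0000000000000000
Op 1: insert koi -> sets bits 4 8 11 -> bits=0000100010010000
Op 2: insert jay -> sets bits 8 9 10 -> bits=0000100011110000
Op 3: insert cat -> sets bits 1 2 -> bits=0110100011110000
Op 4: query cat -> checks bit1=1, bit2=1 (all 1) -> maybe
Op 5: query koi -> checks bit4=1, bit8=1, bit11=1 (all 1) -> maybe
Op 6: query jay -> checks bit8=1, bit9=1, bit10=1 (all 1) -> maybe
Op 7: query cat -> checks bit1=1, bit2=1 (all 1) -> maybe
Op 8: query jay -> checks bit8=1, bit9=1, bit10=1 (all 1) -> maybe
Op 9: query cat -> checks bit1=1, bit2=1 (all 1) -> maybe
Op 10: query yak -> checks bit7=0, bit9=1, bit14=0 (has a 0) -> no
Op 11: query yak -> checks bit7=0, bit9=1, bit14=0 (has a 0) -> no
Query results in order: maybe maybe maybe maybe maybe maybe no no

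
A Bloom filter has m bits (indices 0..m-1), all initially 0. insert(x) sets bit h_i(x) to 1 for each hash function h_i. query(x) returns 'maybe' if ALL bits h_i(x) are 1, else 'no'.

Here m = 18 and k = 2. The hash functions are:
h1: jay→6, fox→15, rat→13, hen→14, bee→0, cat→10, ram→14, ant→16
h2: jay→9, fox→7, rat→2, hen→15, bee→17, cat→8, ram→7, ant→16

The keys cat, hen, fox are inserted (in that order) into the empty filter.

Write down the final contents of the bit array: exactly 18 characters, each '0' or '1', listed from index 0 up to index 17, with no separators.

Answer: 000000011010001100

Derivation:
Start: bits=000000000000000000
After insert 'cat': sets bits 8 10 -> bits=000000001010000000
After insert 'hen': sets bits 14 15 -> bits=000000001010001100
After insert 'fox': sets bits 7 15 -> bits=000000011010001100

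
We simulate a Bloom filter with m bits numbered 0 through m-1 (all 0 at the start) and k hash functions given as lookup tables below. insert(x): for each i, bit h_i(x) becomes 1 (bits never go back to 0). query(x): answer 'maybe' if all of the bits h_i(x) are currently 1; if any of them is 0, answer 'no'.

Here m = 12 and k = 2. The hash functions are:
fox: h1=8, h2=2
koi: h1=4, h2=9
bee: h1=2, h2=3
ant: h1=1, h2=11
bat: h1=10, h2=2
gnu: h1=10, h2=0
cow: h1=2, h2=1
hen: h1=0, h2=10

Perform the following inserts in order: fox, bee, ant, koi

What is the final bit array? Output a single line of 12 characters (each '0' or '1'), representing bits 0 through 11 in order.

Answer: 011110001101

Derivation:
Start: bits=000000000000
After insert 'fox': sets bits 2 8 -> bits=001000001000
After insert 'bee': sets bits 2 3 -> bits=001100001000
After insert 'ant': sets bits 1 11 -> bits=011100001001
After insert 'koi': sets bits 4 9 -> bits=011110001101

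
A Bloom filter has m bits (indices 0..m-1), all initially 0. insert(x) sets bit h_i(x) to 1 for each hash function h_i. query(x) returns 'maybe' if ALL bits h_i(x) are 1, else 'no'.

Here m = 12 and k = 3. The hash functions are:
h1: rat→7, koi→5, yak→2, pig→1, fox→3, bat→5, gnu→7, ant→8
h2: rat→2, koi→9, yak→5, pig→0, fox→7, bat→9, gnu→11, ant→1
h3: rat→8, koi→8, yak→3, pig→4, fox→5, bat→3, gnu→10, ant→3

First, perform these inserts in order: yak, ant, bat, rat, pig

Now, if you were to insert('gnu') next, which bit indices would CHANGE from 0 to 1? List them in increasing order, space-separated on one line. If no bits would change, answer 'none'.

Start: bits=000000000000
After insert 'yak': sets bits 2 3 5 -> bits=001101000000
After insert 'ant': sets bits 1 3 8 -> bits=011101001000
After insert 'bat': sets bits 3 5 9 -> bits=011101001100
After insert 'rat': sets bits 2 7 8 -> bits=011101011100
After insert 'pig': sets bits 0 1 4 -> bits=111111011100
insert 'gnu' would touch bits 7 10 11; currently bit7=1, bit10=0, bit11=0
Bits that are 0 among those (would change 0->1): 10 11

Answer: 10 11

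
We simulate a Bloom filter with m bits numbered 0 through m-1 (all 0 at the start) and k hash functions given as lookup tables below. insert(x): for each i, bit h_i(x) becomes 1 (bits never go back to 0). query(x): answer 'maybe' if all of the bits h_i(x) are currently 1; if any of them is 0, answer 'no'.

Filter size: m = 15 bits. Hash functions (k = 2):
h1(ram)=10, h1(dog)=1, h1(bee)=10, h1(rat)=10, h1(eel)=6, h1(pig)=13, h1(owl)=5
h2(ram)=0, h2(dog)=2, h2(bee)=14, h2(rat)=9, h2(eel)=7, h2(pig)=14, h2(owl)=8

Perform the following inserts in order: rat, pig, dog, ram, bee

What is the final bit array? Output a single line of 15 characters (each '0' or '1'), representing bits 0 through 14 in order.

Start: bits=000000000000000
After insert 'rat': sets bits 9 10 -> bits=000000000110000
After insert 'pig': sets bits 13 14 -> bits=000000000110011
After insert 'dog': sets bits 1 2 -> bits=011000000110011
After insert 'ram': sets bits 0 10 -> bits=111000000110011
After insert 'bee': sets bits 10 14 -> bits=111000000110011

Answer: 111000000110011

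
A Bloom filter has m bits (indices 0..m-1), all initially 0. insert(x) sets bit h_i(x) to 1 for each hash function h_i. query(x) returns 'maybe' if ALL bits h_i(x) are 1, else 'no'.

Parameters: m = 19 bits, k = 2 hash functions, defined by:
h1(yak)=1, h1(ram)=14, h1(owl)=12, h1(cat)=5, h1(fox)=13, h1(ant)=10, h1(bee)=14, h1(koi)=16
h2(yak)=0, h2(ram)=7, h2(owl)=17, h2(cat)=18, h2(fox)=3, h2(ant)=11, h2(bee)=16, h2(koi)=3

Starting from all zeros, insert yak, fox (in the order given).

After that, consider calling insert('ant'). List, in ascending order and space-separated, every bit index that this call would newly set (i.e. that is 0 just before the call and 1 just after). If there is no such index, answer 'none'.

Answer: 10 11

Derivation:
Start: bits=0000000000000000000
After insert 'yak': sets bits 0 1 -> bits=1100000000000000000
After insert 'fox': sets bits 3 13 -> bits=1101000000000100000
insert 'ant' would touch bits 10 11; currently bit10=0, bit11=0
Bits that are 0 among those (would change 0->1): 10 11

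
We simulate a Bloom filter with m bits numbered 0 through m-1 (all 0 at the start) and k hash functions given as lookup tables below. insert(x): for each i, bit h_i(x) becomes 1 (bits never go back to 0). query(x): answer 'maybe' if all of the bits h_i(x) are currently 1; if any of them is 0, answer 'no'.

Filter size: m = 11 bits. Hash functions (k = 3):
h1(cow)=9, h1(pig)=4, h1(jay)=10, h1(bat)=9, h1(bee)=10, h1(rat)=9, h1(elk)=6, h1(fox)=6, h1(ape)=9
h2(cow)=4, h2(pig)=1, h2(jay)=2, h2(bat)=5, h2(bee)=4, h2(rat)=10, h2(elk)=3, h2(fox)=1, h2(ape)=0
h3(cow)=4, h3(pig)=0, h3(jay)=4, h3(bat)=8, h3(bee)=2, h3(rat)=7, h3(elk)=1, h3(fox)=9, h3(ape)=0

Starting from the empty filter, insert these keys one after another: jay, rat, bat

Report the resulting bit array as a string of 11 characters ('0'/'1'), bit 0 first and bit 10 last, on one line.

Answer: 00101101111

Derivation:
Start: bits=00000000000
After insert 'jay': sets bits 2 4 10 -> bits=00101000001
After insert 'rat': sets bits 7 9 10 -> bits=00101001011
After insert 'bat': sets bits 5 8 9 -> bits=00101101111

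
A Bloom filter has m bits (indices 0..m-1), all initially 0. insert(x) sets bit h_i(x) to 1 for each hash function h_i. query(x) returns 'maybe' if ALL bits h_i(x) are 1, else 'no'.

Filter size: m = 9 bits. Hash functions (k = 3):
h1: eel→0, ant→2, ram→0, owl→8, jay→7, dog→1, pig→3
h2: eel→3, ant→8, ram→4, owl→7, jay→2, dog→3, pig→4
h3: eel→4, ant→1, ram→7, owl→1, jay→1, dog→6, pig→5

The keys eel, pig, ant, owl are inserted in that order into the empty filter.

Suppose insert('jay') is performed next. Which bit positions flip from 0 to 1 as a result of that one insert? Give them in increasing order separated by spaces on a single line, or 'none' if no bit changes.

Start: bits=000000000
After insert 'eel': sets bits 0 3 4 -> bits=100110000
After insert 'pig': sets bits 3 4 5 -> bits=100111000
After insert 'ant': sets bits 1 2 8 -> bits=111111001
After insert 'owl': sets bits 1 7 8 -> bits=111111011
insert 'jay' would touch bits 1 2 7; currently bit1=1, bit2=1, bit7=1
Bits that are 0 among those (would change 0->1): none

Answer: none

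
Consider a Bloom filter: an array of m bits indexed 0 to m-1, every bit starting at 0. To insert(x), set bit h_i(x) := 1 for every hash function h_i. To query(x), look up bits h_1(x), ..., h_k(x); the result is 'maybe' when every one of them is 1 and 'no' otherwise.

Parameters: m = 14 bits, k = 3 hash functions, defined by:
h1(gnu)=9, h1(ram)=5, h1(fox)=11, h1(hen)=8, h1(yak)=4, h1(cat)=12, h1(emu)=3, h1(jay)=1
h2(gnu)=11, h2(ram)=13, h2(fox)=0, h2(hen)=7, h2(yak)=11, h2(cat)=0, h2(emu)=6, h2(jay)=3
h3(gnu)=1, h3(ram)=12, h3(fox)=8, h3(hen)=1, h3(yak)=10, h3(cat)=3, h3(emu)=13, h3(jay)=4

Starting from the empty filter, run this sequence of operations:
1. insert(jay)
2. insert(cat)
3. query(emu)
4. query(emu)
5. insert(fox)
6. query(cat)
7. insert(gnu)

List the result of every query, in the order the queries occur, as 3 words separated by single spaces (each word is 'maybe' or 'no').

Start: bits=00000000000000
Op 1: insert jay -> sets bits 1 3 4 -> bits=01011000000000
Op 2: insert cat -> sets bits 0 3 12 -> bits=11011000000010
Op 3: query emu -> checks bit3=1, bit6=0, bit13=0 (has a 0) -> no
Op 4: query emu -> checks bit3=1, bit6=0, bit13=0 (has a 0) -> no
Op 5: insert fox -> sets bits 0 8 11 -> bits=11011000100110
Op 6: query cat -> checks bit0=1, bit3=1, bit12=1 (all 1) -> maybe
Op 7: insert gnu -> sets bits 1 9 11 -> bits=11011000110110
Query results in order: no no maybe

Answer: no no maybe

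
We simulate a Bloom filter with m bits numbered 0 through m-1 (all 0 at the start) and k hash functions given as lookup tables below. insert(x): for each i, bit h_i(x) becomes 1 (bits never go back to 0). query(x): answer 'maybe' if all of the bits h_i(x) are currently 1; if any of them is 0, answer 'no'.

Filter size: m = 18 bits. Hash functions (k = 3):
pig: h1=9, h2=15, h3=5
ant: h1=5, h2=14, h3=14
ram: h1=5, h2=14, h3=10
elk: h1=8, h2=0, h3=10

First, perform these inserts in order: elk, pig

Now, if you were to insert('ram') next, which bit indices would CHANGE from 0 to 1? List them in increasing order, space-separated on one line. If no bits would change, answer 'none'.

Answer: 14

Derivation:
Start: bits=000000000000000000
After insert 'elk': sets bits 0 8 10 -> bits=100000001010000000
After insert 'pig': sets bits 5 9 15 -> bits=100001001110000100
insert 'ram' would touch bits 5 10 14; currently bit5=1, bit10=1, bit14=0
Bits that are 0 among those (would change 0->1): 14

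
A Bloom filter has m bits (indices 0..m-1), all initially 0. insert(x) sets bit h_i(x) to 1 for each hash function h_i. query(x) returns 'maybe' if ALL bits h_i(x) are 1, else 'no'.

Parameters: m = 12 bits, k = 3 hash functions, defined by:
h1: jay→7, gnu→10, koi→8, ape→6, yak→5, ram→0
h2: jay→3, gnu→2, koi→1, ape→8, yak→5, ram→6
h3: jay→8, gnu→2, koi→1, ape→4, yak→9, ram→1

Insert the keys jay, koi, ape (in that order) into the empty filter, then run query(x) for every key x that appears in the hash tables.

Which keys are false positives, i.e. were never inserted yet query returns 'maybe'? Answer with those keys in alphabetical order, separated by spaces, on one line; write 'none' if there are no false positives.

Answer: none

Derivation:
Start: bits=000000000000
After insert 'jay': sets bits 3 7 8 -> bits=000100011000
After insert 'koi': sets bits 1 8 -> bits=010100011000
After insert 'ape': sets bits 4 6 8 -> bits=010110111000
Not inserted: gnu ram yak — query each against bits=010110111000:
query gnu: checks bit2=0, bit10=0 (has a 0) -> no => not a false positive
query ram: checks bit0=0, bit1=1, bit6=1 (has a 0) -> no => not a false positive
query yak: checks bit5=0, bit9=0 (has a 0) -> no => not a false positive
False positives (alphabetical): none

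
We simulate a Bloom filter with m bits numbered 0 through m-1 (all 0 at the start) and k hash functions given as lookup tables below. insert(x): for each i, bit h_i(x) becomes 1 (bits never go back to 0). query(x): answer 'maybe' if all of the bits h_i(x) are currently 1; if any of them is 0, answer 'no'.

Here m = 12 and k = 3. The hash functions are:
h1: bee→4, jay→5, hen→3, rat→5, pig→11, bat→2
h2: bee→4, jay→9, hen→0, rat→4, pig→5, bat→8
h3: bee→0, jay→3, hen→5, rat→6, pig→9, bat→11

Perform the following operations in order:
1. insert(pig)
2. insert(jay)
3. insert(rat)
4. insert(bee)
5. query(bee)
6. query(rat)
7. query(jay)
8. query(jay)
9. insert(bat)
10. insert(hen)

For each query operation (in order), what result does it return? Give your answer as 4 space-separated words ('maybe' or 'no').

Start: bits=000000000000
Op 1: insert pig -> sets bits 5 9 11 -> bits=000001000101
Op 2: insert jay -> sets bits 3 5 9 -> bits=000101000101
Op 3: insert rat -> sets bits 4 5 6 -> bits=000111100101
Op 4: insert bee -> sets bits 0 4 -> bits=100111100101
Op 5: query bee -> checks bit0=1, bit4=1 (all 1) -> maybe
Op 6: query rat -> checks bit4=1, bit5=1, bit6=1 (all 1) -> maybe
Op 7: query jay -> checks bit3=1, bit5=1, bit9=1 (all 1) -> maybe
Op 8: query jay -> checks bit3=1, bit5=1, bit9=1 (all 1) -> maybe
Op 9: insert bat -> sets bits 2 8 11 -> bits=101111101101
Op 10: insert hen -> sets bits 0 3 5 -> bits=101111101101
Query results in order: maybe maybe maybe maybe

Answer: maybe maybe maybe maybe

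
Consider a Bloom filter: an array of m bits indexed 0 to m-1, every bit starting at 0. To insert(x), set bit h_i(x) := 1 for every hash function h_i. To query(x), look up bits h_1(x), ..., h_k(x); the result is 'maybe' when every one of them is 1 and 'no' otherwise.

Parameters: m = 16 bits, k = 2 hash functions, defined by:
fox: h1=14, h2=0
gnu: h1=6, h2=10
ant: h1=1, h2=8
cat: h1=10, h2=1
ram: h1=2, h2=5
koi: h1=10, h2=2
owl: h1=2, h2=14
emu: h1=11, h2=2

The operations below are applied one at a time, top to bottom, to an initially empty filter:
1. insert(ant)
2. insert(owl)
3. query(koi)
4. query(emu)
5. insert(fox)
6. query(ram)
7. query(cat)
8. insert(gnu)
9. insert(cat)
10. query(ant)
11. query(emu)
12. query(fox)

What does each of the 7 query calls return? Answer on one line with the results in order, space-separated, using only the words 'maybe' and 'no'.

Answer: no no no no maybe no maybe

Derivation:
Start: bits=0000000000000000
Op 1: insert ant -> sets bits 1 8 -> bits=0100000010000000
Op 2: insert owl -> sets bits 2 14 -> bits=0110000010000010
Op 3: query koi -> checks bit2=1, bit10=0 (has a 0) -> no
Op 4: query emu -> checks bit2=1, bit11=0 (has a 0) -> no
Op 5: insert fox -> sets bits 0 14 -> bits=1110000010000010
Op 6: query ram -> checks bit2=1, bit5=0 (has a 0) -> no
Op 7: query cat -> checks bit1=1, bit10=0 (has a 0) -> no
Op 8: insert gnu -> sets bits 6 10 -> bits=1110001010100010
Op 9: insert cat -> sets bits 1 10 -> bits=1110001010100010
Op 10: query ant -> checks bit1=1, bit8=1 (all 1) -> maybe
Op 11: query emu -> checks bit2=1, bit11=0 (has a 0) -> no
Op 12: query fox -> checks bit0=1, bit14=1 (all 1) -> maybe
Query results in order: no no no no maybe no maybe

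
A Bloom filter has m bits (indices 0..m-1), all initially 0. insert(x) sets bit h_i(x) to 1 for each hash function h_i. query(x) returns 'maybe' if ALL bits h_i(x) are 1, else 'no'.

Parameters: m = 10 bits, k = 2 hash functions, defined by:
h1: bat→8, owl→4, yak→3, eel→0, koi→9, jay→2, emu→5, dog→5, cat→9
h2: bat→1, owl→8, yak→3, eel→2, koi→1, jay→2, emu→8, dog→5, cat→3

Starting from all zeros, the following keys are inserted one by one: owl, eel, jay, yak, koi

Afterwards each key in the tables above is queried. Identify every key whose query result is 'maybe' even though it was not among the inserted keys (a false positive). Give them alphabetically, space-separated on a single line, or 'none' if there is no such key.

Start: bits=0000000000
After insert 'owl': sets bits 4 8 -> bits=0000100010
After insert 'eel': sets bits 0 2 -> bits=1010100010
After insert 'jay': sets bits 2 -> bits=1010100010
After insert 'yak': sets bits 3 -> bits=1011100010
After insert 'koi': sets bits 1 9 -> bits=1111100011
Not inserted: bat cat dog emu — query each against bits=1111100011:
query bat: checks bit1=1, bit8=1 (all 1) -> maybe => FALSE POSITIVE
query cat: checks bit3=1, bit9=1 (all 1) -> maybe => FALSE POSITIVE
query dog: checks bit5=0 (has a 0) -> no => not a false positive
query emu: checks bit5=0, bit8=1 (has a 0) -> no => not a false positive
False positives (alphabetical): bat cat

Answer: bat cat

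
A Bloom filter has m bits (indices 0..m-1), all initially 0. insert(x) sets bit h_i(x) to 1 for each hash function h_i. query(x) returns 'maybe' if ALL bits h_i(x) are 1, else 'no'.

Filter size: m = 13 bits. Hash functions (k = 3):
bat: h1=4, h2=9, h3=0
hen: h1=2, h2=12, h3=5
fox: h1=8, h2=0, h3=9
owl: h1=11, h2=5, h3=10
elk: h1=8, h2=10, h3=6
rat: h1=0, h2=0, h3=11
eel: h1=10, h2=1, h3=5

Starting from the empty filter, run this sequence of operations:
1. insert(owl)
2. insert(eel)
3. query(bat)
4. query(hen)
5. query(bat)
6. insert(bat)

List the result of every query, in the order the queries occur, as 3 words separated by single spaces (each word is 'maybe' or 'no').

Answer: no no no

Derivation:
Start: bits=0000000000000
Op 1: insert owl -> sets bits 5 10 11 -> bits=0000010000110
Op 2: insert eel -> sets bits 1 5 10 -> bits=0100010000110
Op 3: query bat -> checks bit0=0, bit4=0, bit9=0 (has a 0) -> no
Op 4: query hen -> checks bit2=0, bit5=1, bit12=0 (has a 0) -> no
Op 5: query bat -> checks bit0=0, bit4=0, bit9=0 (has a 0) -> no
Op 6: insert bat -> sets bits 0 4 9 -> bits=1100110001110
Query results in order: no no no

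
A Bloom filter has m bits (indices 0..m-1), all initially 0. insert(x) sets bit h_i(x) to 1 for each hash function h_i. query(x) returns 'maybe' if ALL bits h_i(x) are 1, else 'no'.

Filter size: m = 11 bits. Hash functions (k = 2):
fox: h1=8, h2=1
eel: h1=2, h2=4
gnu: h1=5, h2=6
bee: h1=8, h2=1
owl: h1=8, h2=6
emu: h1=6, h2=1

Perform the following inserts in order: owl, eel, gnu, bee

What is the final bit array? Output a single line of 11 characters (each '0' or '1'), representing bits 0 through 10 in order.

Start: bits=00000000000
After insert 'owl': sets bits 6 8 -> bits=00000010100
After insert 'eel': sets bits 2 4 -> bits=00101010100
After insert 'gnu': sets bits 5 6 -> bits=00101110100
After insert 'bee': sets bits 1 8 -> bits=01101110100

Answer: 01101110100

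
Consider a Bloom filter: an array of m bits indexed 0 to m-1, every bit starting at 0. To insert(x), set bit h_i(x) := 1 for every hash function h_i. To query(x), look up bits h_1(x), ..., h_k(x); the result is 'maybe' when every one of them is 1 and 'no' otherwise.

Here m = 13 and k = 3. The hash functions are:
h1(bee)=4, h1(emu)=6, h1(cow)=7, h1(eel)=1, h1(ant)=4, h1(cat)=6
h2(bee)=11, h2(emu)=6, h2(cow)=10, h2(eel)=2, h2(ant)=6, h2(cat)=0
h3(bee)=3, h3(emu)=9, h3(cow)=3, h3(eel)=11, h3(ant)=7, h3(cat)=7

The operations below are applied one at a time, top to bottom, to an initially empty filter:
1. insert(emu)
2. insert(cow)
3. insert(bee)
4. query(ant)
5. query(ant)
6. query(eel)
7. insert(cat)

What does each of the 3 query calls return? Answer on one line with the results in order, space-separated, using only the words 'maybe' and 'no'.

Answer: maybe maybe no

Derivation:
Start: bits=0000000000000
Op 1: insert emu -> sets bits 6 9 -> bits=0000001001000
Op 2: insert cow -> sets bits 3 7 10 -> bits=0001001101100
Op 3: insert bee -> sets bits 3 4 11 -> bits=0001101101110
Op 4: query ant -> checks bit4=1, bit6=1, bit7=1 (all 1) -> maybe
Op 5: query ant -> checks bit4=1, bit6=1, bit7=1 (all 1) -> maybe
Op 6: query eel -> checks bit1=0, bit2=0, bit11=1 (has a 0) -> no
Op 7: insert cat -> sets bits 0 6 7 -> bits=1001101101110
Query results in order: maybe maybe no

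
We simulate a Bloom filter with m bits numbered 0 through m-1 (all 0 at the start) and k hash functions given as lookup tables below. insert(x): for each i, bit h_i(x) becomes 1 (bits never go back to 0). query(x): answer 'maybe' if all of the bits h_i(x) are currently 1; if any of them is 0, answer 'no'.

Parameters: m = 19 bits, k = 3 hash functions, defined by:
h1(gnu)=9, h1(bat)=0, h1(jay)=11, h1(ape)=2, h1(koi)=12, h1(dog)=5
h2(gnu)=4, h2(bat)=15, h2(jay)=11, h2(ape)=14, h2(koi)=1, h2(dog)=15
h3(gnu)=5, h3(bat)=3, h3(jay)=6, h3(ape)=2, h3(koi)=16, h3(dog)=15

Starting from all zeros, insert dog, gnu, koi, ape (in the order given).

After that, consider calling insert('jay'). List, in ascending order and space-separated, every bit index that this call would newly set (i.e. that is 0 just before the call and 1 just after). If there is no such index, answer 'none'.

Start: bits=0000000000000000000
After insert 'dog': sets bits 5 15 -> bits=0000010000000001000
After insert 'gnu': sets bits 4 5 9 -> bits=0000110001000001000
After insert 'koi': sets bits 1 12 16 -> bits=0100110001001001100
After insert 'ape': sets bits 2 14 -> bits=0110110001001011100
insert 'jay' would touch bits 6 11; currently bit6=0, bit11=0
Bits that are 0 among those (would change 0->1): 6 11

Answer: 6 11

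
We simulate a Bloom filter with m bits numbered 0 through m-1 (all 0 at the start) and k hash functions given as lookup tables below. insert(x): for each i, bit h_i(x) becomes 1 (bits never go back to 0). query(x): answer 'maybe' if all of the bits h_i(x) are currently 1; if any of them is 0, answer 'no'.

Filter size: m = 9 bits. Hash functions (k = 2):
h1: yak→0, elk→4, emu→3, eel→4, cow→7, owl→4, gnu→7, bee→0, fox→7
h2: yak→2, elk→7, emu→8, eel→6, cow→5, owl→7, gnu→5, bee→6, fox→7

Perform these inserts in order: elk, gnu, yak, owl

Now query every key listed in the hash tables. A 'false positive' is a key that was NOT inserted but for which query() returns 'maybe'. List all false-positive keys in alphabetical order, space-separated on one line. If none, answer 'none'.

Start: bits=000000000
After insert 'elk': sets bits 4 7 -> bits=000010010
After insert 'gnu': sets bits 5 7 -> bits=000011010
After insert 'yak': sets bits 0 2 -> bits=101011010
After insert 'owl': sets bits 4 7 -> bits=101011010
Not inserted: bee cow eel emu fox — query each against bits=101011010:
query bee: checks bit0=1, bit6=0 (has a 0) -> no => not a false positive
query cow: checks bit5=1, bit7=1 (all 1) -> maybe => FALSE POSITIVE
query eel: checks bit4=1, bit6=0 (has a 0) -> no => not a false positive
query emu: checks bit3=0, bit8=0 (has a 0) -> no => not a false positive
query fox: checks bit7=1 (all 1) -> maybe => FALSE POSITIVE
False positives (alphabetical): cow fox

Answer: cow fox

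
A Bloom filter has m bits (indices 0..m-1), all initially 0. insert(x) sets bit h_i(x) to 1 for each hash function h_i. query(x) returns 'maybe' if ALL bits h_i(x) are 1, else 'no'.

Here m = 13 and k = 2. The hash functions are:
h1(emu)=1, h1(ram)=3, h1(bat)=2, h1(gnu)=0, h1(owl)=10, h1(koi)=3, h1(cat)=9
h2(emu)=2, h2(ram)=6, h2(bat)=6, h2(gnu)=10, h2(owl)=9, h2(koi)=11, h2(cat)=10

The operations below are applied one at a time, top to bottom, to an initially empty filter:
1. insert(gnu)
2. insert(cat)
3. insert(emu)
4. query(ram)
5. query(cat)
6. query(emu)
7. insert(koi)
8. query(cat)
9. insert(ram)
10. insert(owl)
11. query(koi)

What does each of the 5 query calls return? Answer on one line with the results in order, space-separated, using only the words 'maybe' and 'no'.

Answer: no maybe maybe maybe maybe

Derivation:
Start: bits=0000000000000
Op 1: insert gnu -> sets bits 0 10 -> bits=1000000000100
Op 2: insert cat -> sets bits 9 10 -> bits=1000000001100
Op 3: insert emu -> sets bits 1 2 -> bits=1110000001100
Op 4: query ram -> checks bit3=0, bit6=0 (has a 0) -> no
Op 5: query cat -> checks bit9=1, bit10=1 (all 1) -> maybe
Op 6: query emu -> checks bit1=1, bit2=1 (all 1) -> maybe
Op 7: insert koi -> sets bits 3 11 -> bits=1111000001110
Op 8: query cat -> checks bit9=1, bit10=1 (all 1) -> maybe
Op 9: insert ram -> sets bits 3 6 -> bits=1111001001110
Op 10: insert owl -> sets bits 9 10 -> bits=1111001001110
Op 11: query koi -> checks bit3=1, bit11=1 (all 1) -> maybe
Query results in order: no maybe maybe maybe maybe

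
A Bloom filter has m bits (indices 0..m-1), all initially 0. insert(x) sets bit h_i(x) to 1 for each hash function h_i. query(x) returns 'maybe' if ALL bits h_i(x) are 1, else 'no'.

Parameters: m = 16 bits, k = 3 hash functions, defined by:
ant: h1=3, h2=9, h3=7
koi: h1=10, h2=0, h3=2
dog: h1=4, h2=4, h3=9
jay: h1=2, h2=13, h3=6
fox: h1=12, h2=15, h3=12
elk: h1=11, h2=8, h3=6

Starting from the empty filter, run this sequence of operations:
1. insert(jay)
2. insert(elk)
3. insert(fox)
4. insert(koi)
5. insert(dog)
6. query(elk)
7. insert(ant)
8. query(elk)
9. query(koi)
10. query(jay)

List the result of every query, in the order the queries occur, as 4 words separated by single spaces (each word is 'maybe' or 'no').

Answer: maybe maybe maybe maybe

Derivation:
Start: bits=0000000000000000
Op 1: insert jay -> sets bits 2 6 13 -> bits=0010001000000100
Op 2: insert elk -> sets bits 6 8 11 -> bits=0010001010010100
Op 3: insert fox -> sets bits 12 15 -> bits=0010001010011101
Op 4: insert koi -> sets bits 0 2 10 -> bits=1010001010111101
Op 5: insert dog -> sets bits 4 9 -> bits=1010101011111101
Op 6: query elk -> checks bit6=1, bit8=1, bit11=1 (all 1) -> maybe
Op 7: insert ant -> sets bits 3 7 9 -> bits=1011101111111101
Op 8: query elk -> checks bit6=1, bit8=1, bit11=1 (all 1) -> maybe
Op 9: query koi -> checks bit0=1, bit2=1, bit10=1 (all 1) -> maybe
Op 10: query jay -> checks bit2=1, bit6=1, bit13=1 (all 1) -> maybe
Query results in order: maybe maybe maybe maybe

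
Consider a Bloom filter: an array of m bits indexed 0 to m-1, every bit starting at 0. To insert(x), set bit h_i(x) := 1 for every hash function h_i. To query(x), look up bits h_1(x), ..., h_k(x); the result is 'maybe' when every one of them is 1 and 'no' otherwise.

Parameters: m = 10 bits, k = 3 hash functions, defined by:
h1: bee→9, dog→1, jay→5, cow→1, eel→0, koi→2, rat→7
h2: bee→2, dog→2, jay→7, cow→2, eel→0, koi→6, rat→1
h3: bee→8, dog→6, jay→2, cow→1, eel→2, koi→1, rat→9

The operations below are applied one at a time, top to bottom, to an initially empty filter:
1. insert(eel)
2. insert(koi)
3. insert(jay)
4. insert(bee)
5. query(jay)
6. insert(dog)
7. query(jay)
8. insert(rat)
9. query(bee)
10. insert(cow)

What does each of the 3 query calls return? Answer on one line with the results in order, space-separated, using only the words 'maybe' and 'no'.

Answer: maybe maybe maybe

Derivation:
Start: bits=0000000000
Op 1: insert eel -> sets bits 0 2 -> bits=1010000000
Op 2: insert koi -> sets bits 1 2 6 -> bits=1110001000
Op 3: insert jay -> sets bits 2 5 7 -> bits=1110011100
Op 4: insert bee -> sets bits 2 8 9 -> bits=1110011111
Op 5: query jay -> checks bit2=1, bit5=1, bit7=1 (all 1) -> maybe
Op 6: insert dog -> sets bits 1 2 6 -> bits=1110011111
Op 7: query jay -> checks bit2=1, bit5=1, bit7=1 (all 1) -> maybe
Op 8: insert rat -> sets bits 1 7 9 -> bits=1110011111
Op 9: query bee -> checks bit2=1, bit8=1, bit9=1 (all 1) -> maybe
Op 10: insert cow -> sets bits 1 2 -> bits=1110011111
Query results in order: maybe maybe maybe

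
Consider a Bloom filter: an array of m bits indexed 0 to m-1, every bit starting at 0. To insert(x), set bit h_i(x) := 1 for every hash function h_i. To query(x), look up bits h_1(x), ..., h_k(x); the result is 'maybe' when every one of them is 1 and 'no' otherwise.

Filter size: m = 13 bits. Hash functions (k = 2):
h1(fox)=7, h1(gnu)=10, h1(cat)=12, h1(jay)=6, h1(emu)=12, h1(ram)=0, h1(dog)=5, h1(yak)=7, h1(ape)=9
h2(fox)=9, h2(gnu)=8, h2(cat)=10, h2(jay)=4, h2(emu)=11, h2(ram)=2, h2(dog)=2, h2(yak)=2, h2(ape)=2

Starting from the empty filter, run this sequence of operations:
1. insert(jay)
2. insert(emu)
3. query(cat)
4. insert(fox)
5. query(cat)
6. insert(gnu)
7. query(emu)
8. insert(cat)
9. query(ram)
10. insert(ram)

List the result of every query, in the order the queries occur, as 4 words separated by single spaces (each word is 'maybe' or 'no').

Answer: no no maybe no

Derivation:
Start: bits=0000000000000
Op 1: insert jay -> sets bits 4 6 -> bits=0000101000000
Op 2: insert emu -> sets bits 11 12 -> bits=0000101000011
Op 3: query cat -> checks bit10=0, bit12=1 (has a 0) -> no
Op 4: insert fox -> sets bits 7 9 -> bits=0000101101011
Op 5: query cat -> checks bit10=0, bit12=1 (has a 0) -> no
Op 6: insert gnu -> sets bits 8 10 -> bits=0000101111111
Op 7: query emu -> checks bit11=1, bit12=1 (all 1) -> maybe
Op 8: insert cat -> sets bits 10 12 -> bits=0000101111111
Op 9: query ram -> checks bit0=0, bit2=0 (has a 0) -> no
Op 10: insert ram -> sets bits 0 2 -> bits=1010101111111
Query results in order: no no maybe no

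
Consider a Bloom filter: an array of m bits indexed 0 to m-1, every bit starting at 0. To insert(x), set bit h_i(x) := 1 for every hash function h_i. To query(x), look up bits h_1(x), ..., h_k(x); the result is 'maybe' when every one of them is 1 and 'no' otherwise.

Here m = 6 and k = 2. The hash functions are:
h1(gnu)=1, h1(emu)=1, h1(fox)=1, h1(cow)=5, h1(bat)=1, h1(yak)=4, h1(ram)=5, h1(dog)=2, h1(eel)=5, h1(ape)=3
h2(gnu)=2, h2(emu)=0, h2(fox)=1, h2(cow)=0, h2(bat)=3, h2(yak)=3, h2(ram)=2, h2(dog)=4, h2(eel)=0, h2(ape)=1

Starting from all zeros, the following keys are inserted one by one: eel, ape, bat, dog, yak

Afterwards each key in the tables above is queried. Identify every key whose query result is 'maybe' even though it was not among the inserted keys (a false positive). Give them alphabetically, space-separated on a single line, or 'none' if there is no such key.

Start: bits=000000
After insert 'eel': sets bits 0 5 -> bits=100001
After insert 'ape': sets bits 1 3 -> bits=110101
After insert 'bat': sets bits 1 3 -> bits=110101
After insert 'dog': sets bits 2 4 -> bits=111111
After insert 'yak': sets bits 3 4 -> bits=111111
Not inserted: cow emu fox gnu ram — query each against bits=111111:
query cow: checks bit0=1, bit5=1 (all 1) -> maybe => FALSE POSITIVE
query emu: checks bit0=1, bit1=1 (all 1) -> maybe => FALSE POSITIVE
query fox: checks bit1=1 (all 1) -> maybe => FALSE POSITIVE
query gnu: checks bit1=1, bit2=1 (all 1) -> maybe => FALSE POSITIVE
query ram: checks bit2=1, bit5=1 (all 1) -> maybe => FALSE POSITIVE
False positives (alphabetical): cow emu fox gnu ram

Answer: cow emu fox gnu ram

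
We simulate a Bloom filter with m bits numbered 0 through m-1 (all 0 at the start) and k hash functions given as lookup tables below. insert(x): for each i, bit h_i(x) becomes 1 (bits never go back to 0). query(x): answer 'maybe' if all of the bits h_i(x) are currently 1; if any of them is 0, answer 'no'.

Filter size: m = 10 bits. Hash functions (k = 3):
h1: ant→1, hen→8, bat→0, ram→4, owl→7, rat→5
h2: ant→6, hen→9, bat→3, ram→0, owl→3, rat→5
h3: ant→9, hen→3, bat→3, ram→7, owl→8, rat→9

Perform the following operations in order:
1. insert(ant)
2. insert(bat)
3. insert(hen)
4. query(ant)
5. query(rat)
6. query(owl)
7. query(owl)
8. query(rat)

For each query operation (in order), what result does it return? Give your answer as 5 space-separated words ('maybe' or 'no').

Answer: maybe no no no no

Derivation:
Start: bits=0000000000
Op 1: insert ant -> sets bits 1 6 9 -> bits=0100001001
Op 2: insert bat -> sets bits 0 3 -> bits=1101001001
Op 3: insert hen -> sets bits 3 8 9 -> bits=1101001011
Op 4: query ant -> checks bit1=1, bit6=1, bit9=1 (all 1) -> maybe
Op 5: query rat -> checks bit5=0, bit9=1 (has a 0) -> no
Op 6: query owl -> checks bit3=1, bit7=0, bit8=1 (has a 0) -> no
Op 7: query owl -> checks bit3=1, bit7=0, bit8=1 (has a 0) -> no
Op 8: query rat -> checks bit5=0, bit9=1 (has a 0) -> no
Query results in order: maybe no no no no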